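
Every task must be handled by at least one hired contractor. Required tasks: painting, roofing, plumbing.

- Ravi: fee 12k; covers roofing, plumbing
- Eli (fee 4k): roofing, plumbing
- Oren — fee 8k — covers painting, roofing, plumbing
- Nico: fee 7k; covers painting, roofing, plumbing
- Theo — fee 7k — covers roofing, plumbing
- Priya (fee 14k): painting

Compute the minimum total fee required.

This is a weighted set-cover instance.
Nico alone covers painting, roofing, plumbing — every task.
Total fee: 7.

7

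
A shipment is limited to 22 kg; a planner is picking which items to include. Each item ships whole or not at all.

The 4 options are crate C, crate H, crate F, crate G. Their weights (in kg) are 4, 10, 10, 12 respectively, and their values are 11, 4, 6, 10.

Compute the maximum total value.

Allowing fractional choices, the relaxed optimum would be about 24.6, but items are indivisible.
crate C + crate G: weight 4 + 12 = 16 ≤ 22, value 11 + 10 = 21.
crate C + crate F: weight 4 + 10 = 14 ≤ 22, value 11 + 6 = 17.
Best is crate C and crate G with total value 21.

21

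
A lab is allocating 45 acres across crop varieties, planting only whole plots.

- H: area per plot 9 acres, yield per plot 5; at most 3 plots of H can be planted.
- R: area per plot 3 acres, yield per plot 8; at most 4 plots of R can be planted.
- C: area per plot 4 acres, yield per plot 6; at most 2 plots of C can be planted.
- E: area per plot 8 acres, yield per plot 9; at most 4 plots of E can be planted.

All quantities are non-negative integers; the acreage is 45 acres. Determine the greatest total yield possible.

R has the best ratio (8/3); taking only R gives at most 4×8 = 32 (stopped by the supply cap of 4).
Mixing does better — 4×R, 2×C, and 3×E: area 44 ≤ 45, yield 4·8 + 2·6 + 3·9 = 71.

71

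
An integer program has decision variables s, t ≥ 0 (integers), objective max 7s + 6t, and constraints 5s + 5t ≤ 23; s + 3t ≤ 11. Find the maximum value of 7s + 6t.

(s,t)=(4,0) is feasible, giving 28.
(s,t)=(3,1) is feasible, giving 27.
No feasible integer point exceeds 28.

28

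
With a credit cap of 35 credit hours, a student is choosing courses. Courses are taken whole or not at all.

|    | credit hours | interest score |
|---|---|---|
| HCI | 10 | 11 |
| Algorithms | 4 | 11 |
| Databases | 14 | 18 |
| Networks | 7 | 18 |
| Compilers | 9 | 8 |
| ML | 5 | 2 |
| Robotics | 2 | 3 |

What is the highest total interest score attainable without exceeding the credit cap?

This is an integer program with binary decision variables.
Allowing fractional choices, the relaxed optimum would be about 58.8, but courses are indivisible.
Algorithms + Databases + Networks + Compilers: credit hours 4 + 14 + 7 + 9 = 34 ≤ 35, interest score 11 + 18 + 18 + 8 = 55.
HCI + Algorithms + Databases + Networks: credit hours 10 + 4 + 14 + 7 = 35 ≤ 35, interest score 11 + 11 + 18 + 18 = 58.
Best is HCI, Algorithms, Databases, and Networks with total interest score 58.

58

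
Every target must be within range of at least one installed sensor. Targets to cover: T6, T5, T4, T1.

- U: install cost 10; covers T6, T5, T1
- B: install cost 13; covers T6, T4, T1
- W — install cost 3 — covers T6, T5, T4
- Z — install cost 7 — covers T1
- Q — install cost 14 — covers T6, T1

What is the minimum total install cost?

Choose W and Z: together they cover T6, T5, T4, T1 — every target.
Total install cost: 3 + 7 = 10.
No cover costs less than 10.

10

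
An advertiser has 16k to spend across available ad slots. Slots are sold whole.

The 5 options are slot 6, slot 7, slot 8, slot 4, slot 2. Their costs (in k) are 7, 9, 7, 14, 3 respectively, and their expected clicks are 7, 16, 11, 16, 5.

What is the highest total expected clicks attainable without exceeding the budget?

This is an integer program with binary decision variables.
Take slot 7 and slot 8: cost 9 + 7 = 16 ≤ 16, expected clicks 16 + 11 = 27.
No other feasible combination does better.

27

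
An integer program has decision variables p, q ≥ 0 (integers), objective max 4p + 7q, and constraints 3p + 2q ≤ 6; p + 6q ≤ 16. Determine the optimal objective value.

(p,q)=(0,2): 3·0+2·2=4≤6, 1·0+6·2=12≤16, objective 14.
(p,q)=(1,1): 3·1+2·1=5≤6, 1·1+6·1=7≤16, objective 11.
(p,q)=(0,1): 3·0+2·1=2≤6, 1·0+6·1=6≤16, objective 7.
No feasible integer point exceeds 14.

14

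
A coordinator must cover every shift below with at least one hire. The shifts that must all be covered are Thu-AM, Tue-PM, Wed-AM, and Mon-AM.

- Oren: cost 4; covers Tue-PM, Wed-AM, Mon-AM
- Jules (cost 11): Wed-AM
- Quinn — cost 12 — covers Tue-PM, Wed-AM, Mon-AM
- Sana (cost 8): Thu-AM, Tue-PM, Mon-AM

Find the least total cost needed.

This is an integer covering problem.
Choose Oren and Sana: together they cover Thu-AM, Tue-PM, Wed-AM, Mon-AM — every shift.
Total cost: 4 + 8 = 12.
No cover costs less than 12.

12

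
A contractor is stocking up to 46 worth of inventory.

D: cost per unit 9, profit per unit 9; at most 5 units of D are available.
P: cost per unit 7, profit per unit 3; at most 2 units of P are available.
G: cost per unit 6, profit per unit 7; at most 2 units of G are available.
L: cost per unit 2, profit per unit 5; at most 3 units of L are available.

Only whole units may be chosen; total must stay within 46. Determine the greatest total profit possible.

56

This is a bounded integer knapsack.
3×D, 2×G, and 3×L: cost 45 ≤ 46, profit 3·9 + 2·7 + 3·5 = 56.
4×D, 1×G, and 2×L: cost 46 ≤ 46, profit 4·9 + 1·7 + 2·5 = 53.
Best is 56.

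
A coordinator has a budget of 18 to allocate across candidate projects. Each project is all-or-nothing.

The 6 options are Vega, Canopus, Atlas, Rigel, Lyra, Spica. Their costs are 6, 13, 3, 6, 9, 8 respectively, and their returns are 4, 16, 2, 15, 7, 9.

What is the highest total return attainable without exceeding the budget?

26

This is an integer program with binary decision variables.
Take Atlas, Rigel, and Spica: cost 3 + 6 + 8 = 17 ≤ 18, return 2 + 15 + 9 = 26.
No other feasible combination does better.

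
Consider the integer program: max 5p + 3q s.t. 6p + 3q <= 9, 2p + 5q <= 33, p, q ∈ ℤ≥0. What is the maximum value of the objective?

(p,q)=(0,3) is feasible, giving 9.
(p,q)=(0,2) is feasible, giving 6.
No feasible integer point exceeds 9.

9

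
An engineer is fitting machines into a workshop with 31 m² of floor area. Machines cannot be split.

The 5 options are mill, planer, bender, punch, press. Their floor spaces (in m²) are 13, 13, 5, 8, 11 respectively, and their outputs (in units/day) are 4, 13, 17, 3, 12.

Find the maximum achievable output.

Allowing fractional choices, the relaxed optimum would be about 42.8, but machines are indivisible.
mill + planer + bender: floor space 13 + 13 + 5 = 31 ≤ 31, output 4 + 13 + 17 = 34.
planer + bender + punch: floor space 13 + 5 + 8 = 26 ≤ 31, output 13 + 17 + 3 = 33.
planer + bender + press: floor space 13 + 5 + 11 = 29 ≤ 31, output 13 + 17 + 12 = 42.
Best is planer, bender, and press with total output 42.

42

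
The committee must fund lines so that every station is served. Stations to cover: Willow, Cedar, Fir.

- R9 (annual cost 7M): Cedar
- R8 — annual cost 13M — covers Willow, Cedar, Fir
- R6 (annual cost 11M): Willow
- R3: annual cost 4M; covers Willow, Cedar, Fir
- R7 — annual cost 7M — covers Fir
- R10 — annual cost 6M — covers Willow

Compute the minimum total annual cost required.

4

R3 alone covers Willow, Cedar, Fir — every station.
Total annual cost: 4.
No cover costs less than 4.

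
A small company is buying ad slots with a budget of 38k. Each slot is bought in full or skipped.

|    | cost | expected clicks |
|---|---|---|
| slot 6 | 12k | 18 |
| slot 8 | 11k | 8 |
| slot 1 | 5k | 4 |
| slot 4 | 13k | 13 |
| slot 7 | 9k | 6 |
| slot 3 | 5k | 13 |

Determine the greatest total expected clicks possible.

48

Allowing fractional choices, the relaxed optimum would be about 50.2, but ad slots are indivisible.
slot 6 + slot 8 + slot 7 + slot 3: cost 12 + 11 + 9 + 5 = 37 ≤ 38, expected clicks 18 + 8 + 6 + 13 = 45.
slot 6 + slot 1 + slot 4 + slot 3: cost 12 + 5 + 13 + 5 = 35 ≤ 38, expected clicks 18 + 4 + 13 + 13 = 48.
slot 6 + slot 4 + slot 3: cost 12 + 13 + 5 = 30 ≤ 38, expected clicks 18 + 13 + 13 = 44.
Best is slot 6, slot 1, slot 4, and slot 3 with total expected clicks 48.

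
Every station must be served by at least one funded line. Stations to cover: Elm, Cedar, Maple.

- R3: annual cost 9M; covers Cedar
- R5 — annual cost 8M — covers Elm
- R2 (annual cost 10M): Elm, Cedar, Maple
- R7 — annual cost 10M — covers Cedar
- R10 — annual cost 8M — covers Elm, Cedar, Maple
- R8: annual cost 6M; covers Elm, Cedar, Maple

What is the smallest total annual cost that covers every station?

R8 alone covers Elm, Cedar, Maple — every station.
Total annual cost: 6.

6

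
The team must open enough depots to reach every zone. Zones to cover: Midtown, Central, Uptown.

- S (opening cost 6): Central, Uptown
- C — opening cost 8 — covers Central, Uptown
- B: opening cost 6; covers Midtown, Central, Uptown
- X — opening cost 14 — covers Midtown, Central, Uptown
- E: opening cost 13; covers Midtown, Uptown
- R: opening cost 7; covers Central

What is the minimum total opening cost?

B alone covers Midtown, Central, Uptown — every zone.
Total opening cost: 6.
No cover costs less than 6.

6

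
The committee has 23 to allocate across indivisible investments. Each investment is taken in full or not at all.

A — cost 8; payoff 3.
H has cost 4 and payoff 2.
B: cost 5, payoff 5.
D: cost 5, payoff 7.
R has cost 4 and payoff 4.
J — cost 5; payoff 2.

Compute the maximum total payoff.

20

H + B + D + R: cost 4 + 5 + 5 + 4 = 18 ≤ 23, payoff 2 + 5 + 7 + 4 = 18.
H + B + D + R + J: cost 4 + 5 + 5 + 4 + 5 = 23 ≤ 23, payoff 2 + 5 + 7 + 4 + 2 = 20.
A + B + D + R: cost 8 + 5 + 5 + 4 = 22 ≤ 23, payoff 3 + 5 + 7 + 4 = 19.
Best is H, B, D, R, and J with total payoff 20.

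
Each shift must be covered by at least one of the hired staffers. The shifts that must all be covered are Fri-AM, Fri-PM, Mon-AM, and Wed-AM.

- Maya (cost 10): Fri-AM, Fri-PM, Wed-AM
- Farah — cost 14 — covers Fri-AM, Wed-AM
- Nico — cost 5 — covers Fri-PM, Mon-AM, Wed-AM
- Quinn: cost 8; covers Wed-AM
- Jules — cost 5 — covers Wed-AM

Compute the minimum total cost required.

Choose Maya and Nico: together they cover Fri-AM, Fri-PM, Mon-AM, Wed-AM — every shift.
Total cost: 10 + 5 = 15.
No cover costs less than 15.

15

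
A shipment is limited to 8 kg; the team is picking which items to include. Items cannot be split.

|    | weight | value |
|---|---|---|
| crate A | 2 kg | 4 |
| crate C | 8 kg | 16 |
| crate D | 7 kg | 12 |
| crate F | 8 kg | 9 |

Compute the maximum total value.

Treat it as a binary knapsack problem.
crate F: weight 8 ≤ 8, value 9.
crate D: weight 7 ≤ 8, value 12.
crate C: weight 8 ≤ 8, value 16.
Best is crate C with total value 16.

16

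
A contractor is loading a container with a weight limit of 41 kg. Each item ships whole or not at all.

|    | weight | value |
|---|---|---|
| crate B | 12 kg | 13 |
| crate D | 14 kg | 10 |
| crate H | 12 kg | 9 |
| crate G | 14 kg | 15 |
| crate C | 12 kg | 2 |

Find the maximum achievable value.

Allowing fractional choices, the relaxed optimum would be about 39.1, but items are indivisible.
crate B + crate H + crate G: weight 12 + 12 + 14 = 38 ≤ 41, value 13 + 9 + 15 = 37.
crate B + crate D + crate G: weight 12 + 14 + 14 = 40 ≤ 41, value 13 + 10 + 15 = 38.
crate D + crate H + crate G: weight 14 + 12 + 14 = 40 ≤ 41, value 10 + 9 + 15 = 34.
Best is crate B, crate D, and crate G with total value 38.

38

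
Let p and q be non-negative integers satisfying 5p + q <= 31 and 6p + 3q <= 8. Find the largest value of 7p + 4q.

8

The continuous relaxation peaks at (0, 2.67) with value 10.67; rounding to a feasible lattice point costs some objective.
(p,q)=(0,2) is feasible, giving 8.
(p,q)=(0,1) is feasible, giving 4.
The best lattice point is (0,2), giving 8.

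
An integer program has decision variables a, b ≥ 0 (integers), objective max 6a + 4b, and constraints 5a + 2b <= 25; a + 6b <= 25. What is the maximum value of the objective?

32

(a,b)=(4,2) is feasible, giving 32.
(a,b)=(3,3) is feasible, giving 30.
(a,b)=(4,1) is feasible, giving 28.
(a,b)=(3,2) is feasible, giving 26.
The best lattice point is (4,2), giving 32.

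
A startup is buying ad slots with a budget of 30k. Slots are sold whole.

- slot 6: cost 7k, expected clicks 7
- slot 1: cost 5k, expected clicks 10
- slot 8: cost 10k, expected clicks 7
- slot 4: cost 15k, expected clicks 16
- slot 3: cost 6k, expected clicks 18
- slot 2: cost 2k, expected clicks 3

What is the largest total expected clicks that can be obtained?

47

Treat it as a binary knapsack problem.
Take slot 1, slot 4, slot 3, and slot 2: cost 5 + 15 + 6 + 2 = 28 ≤ 30, expected clicks 10 + 16 + 18 + 3 = 47.
No other feasible combination does better.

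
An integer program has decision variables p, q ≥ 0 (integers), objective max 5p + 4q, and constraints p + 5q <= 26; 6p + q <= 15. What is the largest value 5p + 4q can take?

25

The continuous relaxation peaks at (1.69, 4.86) with value 27.90; rounding to a feasible lattice point costs some objective.
(p,q)=(1,5): 1·1+5·5=26≤26, 6·1+1·5=11≤15, objective 25.
(p,q)=(2,3): 1·2+5·3=17≤26, 6·2+1·3=15≤15, objective 22.
(p,q)=(1,4): 1·1+5·4=21≤26, 6·1+1·4=10≤15, objective 21.
The best lattice point is (1,5), giving 25.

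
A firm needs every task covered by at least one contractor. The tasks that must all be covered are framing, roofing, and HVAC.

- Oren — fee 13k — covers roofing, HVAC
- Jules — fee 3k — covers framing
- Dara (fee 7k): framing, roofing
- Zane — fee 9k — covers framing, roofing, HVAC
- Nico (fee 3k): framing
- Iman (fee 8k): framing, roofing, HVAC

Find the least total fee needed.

8

Iman alone covers framing, roofing, HVAC — every task.
Total fee: 8.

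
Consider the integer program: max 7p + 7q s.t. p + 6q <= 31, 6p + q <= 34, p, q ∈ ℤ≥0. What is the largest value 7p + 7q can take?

63

(p,q)=(5,4): 1·5+6·4=29≤31, 6·5+1·4=34≤34, objective 63.
(p,q)=(4,4): 1·4+6·4=28≤31, 6·4+1·4=28≤34, objective 56.
(p,q)=(5,3): 1·5+6·3=23≤31, 6·5+1·3=33≤34, objective 56.
Maximum is 63 at (p,q)=(5,4).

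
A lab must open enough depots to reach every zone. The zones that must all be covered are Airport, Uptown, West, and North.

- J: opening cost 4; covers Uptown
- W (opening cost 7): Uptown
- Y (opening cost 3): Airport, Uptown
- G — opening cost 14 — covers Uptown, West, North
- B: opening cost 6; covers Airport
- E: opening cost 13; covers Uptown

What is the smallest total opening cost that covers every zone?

Choose Y and G: together they cover Airport, Uptown, West, North — every zone.
Total opening cost: 3 + 14 = 17.
No cover costs less than 17.

17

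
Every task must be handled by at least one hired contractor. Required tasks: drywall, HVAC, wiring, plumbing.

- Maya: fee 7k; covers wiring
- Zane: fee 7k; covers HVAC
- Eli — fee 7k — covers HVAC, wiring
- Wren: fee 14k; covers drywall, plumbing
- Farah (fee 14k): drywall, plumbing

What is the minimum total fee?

21

Choose Eli and Wren: together they cover drywall, HVAC, wiring, plumbing — every task.
Total fee: 7 + 14 = 21.
No cover costs less than 21.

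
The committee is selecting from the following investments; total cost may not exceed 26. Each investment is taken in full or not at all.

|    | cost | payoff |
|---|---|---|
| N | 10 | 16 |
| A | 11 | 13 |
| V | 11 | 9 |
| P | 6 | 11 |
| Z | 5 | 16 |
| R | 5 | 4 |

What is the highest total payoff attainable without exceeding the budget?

Allowing fractional choices, the relaxed optimum would be about 48.9, but investments are indivisible.
N + A + Z: cost 10 + 11 + 5 = 26 ≤ 26, payoff 16 + 13 + 16 = 45.
N + P + Z + R: cost 10 + 6 + 5 + 5 = 26 ≤ 26, payoff 16 + 11 + 16 + 4 = 47.
Best is N, P, Z, and R with total payoff 47.

47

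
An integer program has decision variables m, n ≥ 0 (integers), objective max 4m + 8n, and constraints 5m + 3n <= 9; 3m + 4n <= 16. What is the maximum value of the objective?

(m,n)=(0,3) is feasible, giving 24.
(m,n)=(0,2) is feasible, giving 16.
The best lattice point is (0,3), giving 24.

24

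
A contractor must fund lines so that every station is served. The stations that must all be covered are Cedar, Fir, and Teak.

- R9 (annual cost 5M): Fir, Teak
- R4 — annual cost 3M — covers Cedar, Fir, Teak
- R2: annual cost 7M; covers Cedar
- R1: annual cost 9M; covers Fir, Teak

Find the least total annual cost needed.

3

R4 alone covers Cedar, Fir, Teak — every station.
Total annual cost: 3.
No cover costs less than 3.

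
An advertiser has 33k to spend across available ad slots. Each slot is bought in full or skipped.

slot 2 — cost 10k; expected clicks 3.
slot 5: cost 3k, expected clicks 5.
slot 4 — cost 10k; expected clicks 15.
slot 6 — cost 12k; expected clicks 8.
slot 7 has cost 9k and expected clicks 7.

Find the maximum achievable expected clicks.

30

Allowing fractional choices, the relaxed optimum would be about 34.3, but ad slots are indivisible.
slot 4 + slot 6 + slot 7: cost 10 + 12 + 9 = 31 ≤ 33, expected clicks 15 + 8 + 7 = 30.
slot 2 + slot 5 + slot 4 + slot 7: cost 10 + 3 + 10 + 9 = 32 ≤ 33, expected clicks 3 + 5 + 15 + 7 = 30.
slot 5 + slot 4 + slot 6: cost 3 + 10 + 12 = 25 ≤ 33, expected clicks 5 + 15 + 8 = 28.
The maximum expected clicks is 30; one optimal choice is slot 4, slot 6, and slot 7.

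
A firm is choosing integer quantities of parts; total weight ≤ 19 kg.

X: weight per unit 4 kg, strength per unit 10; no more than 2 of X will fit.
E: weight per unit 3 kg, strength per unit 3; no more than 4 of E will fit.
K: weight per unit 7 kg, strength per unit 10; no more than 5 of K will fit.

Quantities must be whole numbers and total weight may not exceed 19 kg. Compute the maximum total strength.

Take 2×X, 1×E, and 1×K: weight 18 ≤ 19, strength 2·10 + 1·3 + 1·10 = 33.
X has the best ratio (10/4) and is taken to its limit of 2; remaining capacity is filled optimally with the others.

33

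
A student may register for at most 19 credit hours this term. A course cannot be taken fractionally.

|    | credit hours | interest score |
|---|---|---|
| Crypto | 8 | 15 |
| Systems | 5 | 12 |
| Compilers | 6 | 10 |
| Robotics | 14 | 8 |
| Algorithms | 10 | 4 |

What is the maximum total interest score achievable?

Crypto + Systems: credit hours 8 + 5 = 13 ≤ 19, interest score 15 + 12 = 27.
Crypto + Compilers: credit hours 8 + 6 = 14 ≤ 19, interest score 15 + 10 = 25.
Crypto + Systems + Compilers: credit hours 8 + 5 + 6 = 19 ≤ 19, interest score 15 + 12 + 10 = 37.
Best is Crypto, Systems, and Compilers with total interest score 37.

37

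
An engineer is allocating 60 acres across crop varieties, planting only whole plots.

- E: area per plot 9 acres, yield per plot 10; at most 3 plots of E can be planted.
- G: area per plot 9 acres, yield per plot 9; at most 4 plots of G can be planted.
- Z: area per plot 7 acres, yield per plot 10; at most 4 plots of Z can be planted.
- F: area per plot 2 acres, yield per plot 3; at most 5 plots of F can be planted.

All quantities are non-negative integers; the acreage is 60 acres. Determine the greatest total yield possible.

2×E, 4×Z, and 5×F: area 56 ≤ 60, yield 2·10 + 4·10 + 5·3 = 75.
3×E, 4×Z, and 2×F: area 59 ≤ 60, yield 3·10 + 4·10 + 2·3 = 76.
Best is 76.

76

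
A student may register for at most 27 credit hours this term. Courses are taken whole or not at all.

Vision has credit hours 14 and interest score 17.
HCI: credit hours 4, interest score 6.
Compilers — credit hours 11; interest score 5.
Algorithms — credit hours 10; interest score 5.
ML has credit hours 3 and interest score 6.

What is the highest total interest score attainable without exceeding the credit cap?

This is a 0-1 knapsack instance.
Take Vision, HCI, and ML: credit hours 14 + 4 + 3 = 21 ≤ 27, interest score 17 + 6 + 6 = 29.
No other feasible combination does better.

29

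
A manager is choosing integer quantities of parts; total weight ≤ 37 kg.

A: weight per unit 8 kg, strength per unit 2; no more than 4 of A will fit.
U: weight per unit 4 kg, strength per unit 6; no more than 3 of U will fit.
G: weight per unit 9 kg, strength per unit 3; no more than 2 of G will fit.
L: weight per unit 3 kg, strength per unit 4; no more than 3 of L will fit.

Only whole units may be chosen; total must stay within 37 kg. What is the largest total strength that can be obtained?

34

U has the best ratio (6/4); taking only U gives at most 3×6 = 18 (stopped by the supply cap of 3).
Mixing does better — 2×A, 3×U, and 3×L: weight 37 ≤ 37, strength 2·2 + 3·6 + 3·4 = 34.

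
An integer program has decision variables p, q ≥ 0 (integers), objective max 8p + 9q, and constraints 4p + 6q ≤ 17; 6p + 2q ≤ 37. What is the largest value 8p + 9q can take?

32

(p,q)=(4,0) is feasible, giving 32.
(p,q)=(3,0) is feasible, giving 24.
No feasible integer point exceeds 32.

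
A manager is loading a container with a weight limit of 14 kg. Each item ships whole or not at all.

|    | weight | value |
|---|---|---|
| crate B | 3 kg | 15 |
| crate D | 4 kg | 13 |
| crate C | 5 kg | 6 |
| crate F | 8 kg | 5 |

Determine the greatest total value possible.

This is an integer program with binary decision variables.
Allowing fractional choices, the relaxed optimum would be about 35.2, but items are indivisible.
crate B + crate D: weight 3 + 4 = 7 ≤ 14, value 15 + 13 = 28.
crate B + crate C: weight 3 + 5 = 8 ≤ 14, value 15 + 6 = 21.
crate B + crate D + crate C: weight 3 + 4 + 5 = 12 ≤ 14, value 15 + 13 + 6 = 34.
Best is crate B, crate D, and crate C with total value 34.

34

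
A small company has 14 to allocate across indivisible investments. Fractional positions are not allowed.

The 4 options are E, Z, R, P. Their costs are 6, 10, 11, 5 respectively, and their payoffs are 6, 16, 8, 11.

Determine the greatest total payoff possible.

17

Allowing fractional choices, the relaxed optimum would be about 25.4, but investments are indivisible.
P: cost 5 ≤ 14, payoff 11.
Z: cost 10 ≤ 14, payoff 16.
E + P: cost 6 + 5 = 11 ≤ 14, payoff 6 + 11 = 17.
Best is E and P with total payoff 17.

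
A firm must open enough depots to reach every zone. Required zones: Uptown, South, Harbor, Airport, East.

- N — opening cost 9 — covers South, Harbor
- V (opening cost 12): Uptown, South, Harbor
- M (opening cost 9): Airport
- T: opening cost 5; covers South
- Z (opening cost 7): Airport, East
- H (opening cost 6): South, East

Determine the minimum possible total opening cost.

19

The greedy cost-per-new-zone heuristic would pick H, V, and Z for 25, but a cheaper cover exists.
Choose V and Z: together they cover Uptown, South, Harbor, Airport, East — every zone.
Total opening cost: 12 + 7 = 19.
No cover costs less than 19.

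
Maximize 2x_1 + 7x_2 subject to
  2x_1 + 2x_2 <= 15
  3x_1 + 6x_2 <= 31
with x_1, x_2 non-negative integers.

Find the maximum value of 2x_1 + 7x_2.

Relaxing integrality, the LP optimum is 36.17 at (x_1,x_2) = (0, 5.17), which is not an integer point.
(x_1,x_2)=(0,5): 2·0+2·5=10≤15, 3·0+6·5=30≤31, objective 35.
(x_1,x_2)=(1,4): 2·1+2·4=10≤15, 3·1+6·4=27≤31, objective 30.
(x_1,x_2)=(0,4): 2·0+2·4=8≤15, 3·0+6·4=24≤31, objective 28.
Maximum is 35 at (x_1,x_2)=(0,5).

35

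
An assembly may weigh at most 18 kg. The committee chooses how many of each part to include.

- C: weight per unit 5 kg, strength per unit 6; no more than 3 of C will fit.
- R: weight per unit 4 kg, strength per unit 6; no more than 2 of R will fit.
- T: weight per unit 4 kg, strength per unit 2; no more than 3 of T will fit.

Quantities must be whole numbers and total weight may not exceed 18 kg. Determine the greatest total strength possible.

24

Take 2×C and 2×R: weight 18 ≤ 18, strength 2·6 + 2·6 = 24.
R has the best ratio (6/4) and is taken to its limit of 2; remaining capacity is filled optimally with the others.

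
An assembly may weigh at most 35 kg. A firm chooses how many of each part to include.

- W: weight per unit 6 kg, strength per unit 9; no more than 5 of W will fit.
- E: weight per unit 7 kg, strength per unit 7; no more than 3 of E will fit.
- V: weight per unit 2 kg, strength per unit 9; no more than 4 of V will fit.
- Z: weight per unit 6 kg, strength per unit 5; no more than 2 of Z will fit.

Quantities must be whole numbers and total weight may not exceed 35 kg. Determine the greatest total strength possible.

72

This is a bounded integer knapsack.
V has the best ratio (9/2); taking only V gives at most 4×9 = 36 (stopped by the supply cap of 4).
Mixing does better — 4×W and 4×V: weight 32 ≤ 35, strength 4·9 + 4·9 = 72.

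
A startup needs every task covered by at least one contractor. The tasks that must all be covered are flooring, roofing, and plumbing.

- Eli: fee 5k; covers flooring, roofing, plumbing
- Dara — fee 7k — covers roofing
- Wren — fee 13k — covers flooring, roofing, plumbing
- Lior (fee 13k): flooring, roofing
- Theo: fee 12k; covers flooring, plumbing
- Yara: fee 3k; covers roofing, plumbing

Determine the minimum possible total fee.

5

Eli alone covers flooring, roofing, plumbing — every task.
Total fee: 5.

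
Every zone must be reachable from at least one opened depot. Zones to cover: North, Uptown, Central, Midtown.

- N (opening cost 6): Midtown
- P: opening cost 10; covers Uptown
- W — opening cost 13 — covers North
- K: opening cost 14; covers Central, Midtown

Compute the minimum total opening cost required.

The greedy cost-per-new-zone heuristic would pick N, P, W, and K for 43, but a cheaper cover exists.
Choose P, W, and K: together they cover North, Uptown, Central, Midtown — every zone.
Total opening cost: 10 + 13 + 14 = 37.
No cover costs less than 37.

37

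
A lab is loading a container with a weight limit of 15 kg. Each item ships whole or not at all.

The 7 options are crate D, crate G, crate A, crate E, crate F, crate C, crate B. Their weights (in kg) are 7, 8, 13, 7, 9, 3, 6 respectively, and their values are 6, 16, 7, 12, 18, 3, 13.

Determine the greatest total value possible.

Take crate F and crate B: weight 9 + 6 = 15 ≤ 15, value 18 + 13 = 31.
No other feasible combination does better.

31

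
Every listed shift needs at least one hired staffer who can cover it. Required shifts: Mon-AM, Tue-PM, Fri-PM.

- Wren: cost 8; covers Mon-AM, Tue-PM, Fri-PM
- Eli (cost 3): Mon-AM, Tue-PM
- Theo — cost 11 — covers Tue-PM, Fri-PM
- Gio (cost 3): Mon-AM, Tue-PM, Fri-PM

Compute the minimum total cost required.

3

Gio alone covers Mon-AM, Tue-PM, Fri-PM — every shift.
Total cost: 3.
No cover costs less than 3.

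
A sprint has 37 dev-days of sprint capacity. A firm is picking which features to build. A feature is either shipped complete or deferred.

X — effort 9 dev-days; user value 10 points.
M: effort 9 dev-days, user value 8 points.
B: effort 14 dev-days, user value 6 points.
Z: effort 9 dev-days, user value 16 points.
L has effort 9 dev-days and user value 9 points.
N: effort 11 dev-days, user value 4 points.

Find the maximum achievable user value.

This is an integer program with binary decision variables.
X + M + Z + L: effort 9 + 9 + 9 + 9 = 36 ≤ 37, user value 10 + 8 + 16 + 9 = 43.
X + M + Z: effort 9 + 9 + 9 = 27 ≤ 37, user value 10 + 8 + 16 = 34.
X + Z + L: effort 9 + 9 + 9 = 27 ≤ 37, user value 10 + 16 + 9 = 35.
Best is X, M, Z, and L with total user value 43.

43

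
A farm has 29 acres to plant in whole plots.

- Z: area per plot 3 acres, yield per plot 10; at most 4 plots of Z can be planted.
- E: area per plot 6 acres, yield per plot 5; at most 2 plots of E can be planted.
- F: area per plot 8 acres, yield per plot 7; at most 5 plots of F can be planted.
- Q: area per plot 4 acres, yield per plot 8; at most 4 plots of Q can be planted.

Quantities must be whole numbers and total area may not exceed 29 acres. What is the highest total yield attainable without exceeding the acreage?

This is a bounded integer knapsack.
Z has the best ratio (10/3); taking only Z gives at most 4×10 = 40 (stopped by the supply cap of 4).
Mixing does better — 4×Z and 4×Q: area 28 ≤ 29, yield 4·10 + 4·8 = 72.

72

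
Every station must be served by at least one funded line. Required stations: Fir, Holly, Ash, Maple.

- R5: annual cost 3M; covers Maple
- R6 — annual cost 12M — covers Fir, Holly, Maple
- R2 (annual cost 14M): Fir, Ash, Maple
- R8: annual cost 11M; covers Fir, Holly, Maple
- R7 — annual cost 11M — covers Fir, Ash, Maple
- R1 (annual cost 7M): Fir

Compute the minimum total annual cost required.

22

Choose R8 and R7: together they cover Fir, Holly, Ash, Maple — every station.
Total annual cost: 11 + 11 = 22.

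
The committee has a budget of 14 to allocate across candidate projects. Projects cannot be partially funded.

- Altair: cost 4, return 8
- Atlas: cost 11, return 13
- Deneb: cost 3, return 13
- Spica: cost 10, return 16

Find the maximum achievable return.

29

Allowing fractional choices, the relaxed optimum would be about 32.2, but projects are indivisible.
Atlas + Deneb: cost 11 + 3 = 14 ≤ 14, return 13 + 13 = 26.
Deneb + Spica: cost 3 + 10 = 13 ≤ 14, return 13 + 16 = 29.
Best is Deneb and Spica with total return 29.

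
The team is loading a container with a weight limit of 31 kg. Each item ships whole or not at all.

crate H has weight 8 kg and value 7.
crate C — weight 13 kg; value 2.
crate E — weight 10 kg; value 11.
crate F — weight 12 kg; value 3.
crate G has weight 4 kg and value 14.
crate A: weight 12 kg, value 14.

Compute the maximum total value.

39

Take crate E, crate G, and crate A: weight 10 + 4 + 12 = 26 ≤ 31, value 11 + 14 + 14 = 39.
No other feasible combination does better.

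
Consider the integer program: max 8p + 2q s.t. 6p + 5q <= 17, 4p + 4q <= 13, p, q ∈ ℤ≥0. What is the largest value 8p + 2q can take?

Relaxing integrality, the LP optimum is 22.67 at (p,q) = (2.83, 0), which is not an integer point.
(p,q)=(2,1): 6·2+5·1=17≤17, 4·2+4·1=12≤13, objective 18.
(p,q)=(2,0): 6·2+5·0=12≤17, 4·2+4·0=8≤13, objective 16.
(p,q)=(1,2): 6·1+5·2=16≤17, 4·1+4·2=12≤13, objective 12.
The best lattice point is (2,1), giving 18.

18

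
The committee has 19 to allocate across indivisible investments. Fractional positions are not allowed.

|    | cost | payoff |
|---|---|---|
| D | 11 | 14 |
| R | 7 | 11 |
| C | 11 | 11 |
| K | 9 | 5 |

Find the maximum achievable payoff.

D + R: cost 11 + 7 = 18 ≤ 19, payoff 14 + 11 = 25.
R + C: cost 7 + 11 = 18 ≤ 19, payoff 11 + 11 = 22.
R + K: cost 7 + 9 = 16 ≤ 19, payoff 11 + 5 = 16.
Best is D and R with total payoff 25.

25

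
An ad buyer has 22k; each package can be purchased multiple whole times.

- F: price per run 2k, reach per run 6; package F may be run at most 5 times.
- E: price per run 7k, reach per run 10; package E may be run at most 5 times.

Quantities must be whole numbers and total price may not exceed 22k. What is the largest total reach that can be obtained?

44

4×F and 2×E: price 22 ≤ 22, reach 4·6 + 2·10 = 44.
5×F and 1×E: price 17 ≤ 22, reach 5·6 + 1·10 = 40.
Best is 44.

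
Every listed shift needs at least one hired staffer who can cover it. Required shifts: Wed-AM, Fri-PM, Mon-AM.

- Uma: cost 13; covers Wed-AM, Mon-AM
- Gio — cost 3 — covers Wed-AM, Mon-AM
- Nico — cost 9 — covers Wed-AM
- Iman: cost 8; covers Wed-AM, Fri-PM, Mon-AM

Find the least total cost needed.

This is an integer covering problem.
The greedy cost-per-new-shift heuristic would pick Gio and Iman for 11, but a cheaper cover exists.
Iman alone covers Wed-AM, Fri-PM, Mon-AM — every shift.
Total cost: 8.
No cover costs less than 8.

8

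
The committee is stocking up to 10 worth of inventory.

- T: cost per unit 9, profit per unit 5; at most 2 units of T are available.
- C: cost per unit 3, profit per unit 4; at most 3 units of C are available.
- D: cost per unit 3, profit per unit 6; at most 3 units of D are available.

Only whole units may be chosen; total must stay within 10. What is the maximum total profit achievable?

18

Take 3×D: cost 9 ≤ 10, profit 3·6 = 18.
D has the best ratio (6/3) and is taken to its limit of 3; remaining capacity is filled optimally with the others.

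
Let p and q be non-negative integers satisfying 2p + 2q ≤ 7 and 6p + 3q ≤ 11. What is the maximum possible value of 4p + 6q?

The continuous relaxation peaks at (0, 3.5) with value 21.00; rounding to a feasible lattice point costs some objective.
(p,q)=(0,3): 2·0+2·3=6≤7, 6·0+3·3=9≤11, objective 18.
(p,q)=(0,2): 2·0+2·2=4≤7, 6·0+3·2=6≤11, objective 12.
Maximum is 18 at (p,q)=(0,3).

18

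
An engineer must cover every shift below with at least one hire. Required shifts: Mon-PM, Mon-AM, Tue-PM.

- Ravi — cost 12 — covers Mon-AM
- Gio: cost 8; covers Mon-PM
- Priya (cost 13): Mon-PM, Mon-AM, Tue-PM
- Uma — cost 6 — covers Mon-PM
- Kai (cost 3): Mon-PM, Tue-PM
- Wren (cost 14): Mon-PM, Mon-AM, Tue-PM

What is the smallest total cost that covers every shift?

13

Priya alone covers Mon-PM, Mon-AM, Tue-PM — every shift.
Total cost: 13.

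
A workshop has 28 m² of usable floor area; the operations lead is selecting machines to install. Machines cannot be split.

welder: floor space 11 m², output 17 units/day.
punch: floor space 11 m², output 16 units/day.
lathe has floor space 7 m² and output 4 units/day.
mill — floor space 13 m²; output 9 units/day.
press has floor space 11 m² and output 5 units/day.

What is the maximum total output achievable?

This is an integer program with binary decision variables.
Allowing fractional choices, the relaxed optimum would be about 37.2, but machines are indivisible.
welder + mill: floor space 11 + 13 = 24 ≤ 28, output 17 + 9 = 26.
welder + punch: floor space 11 + 11 = 22 ≤ 28, output 17 + 16 = 33.
punch + mill: floor space 11 + 13 = 24 ≤ 28, output 16 + 9 = 25.
Best is welder and punch with total output 33.

33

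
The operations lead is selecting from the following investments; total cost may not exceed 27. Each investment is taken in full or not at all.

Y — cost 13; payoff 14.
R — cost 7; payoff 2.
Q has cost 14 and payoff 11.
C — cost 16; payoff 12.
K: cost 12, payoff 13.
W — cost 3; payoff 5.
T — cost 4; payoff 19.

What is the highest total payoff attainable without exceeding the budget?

Y + R + W + T: cost 13 + 7 + 3 + 4 = 27 ≤ 27, payoff 14 + 2 + 5 + 19 = 40.
R + K + W + T: cost 7 + 12 + 3 + 4 = 26 ≤ 27, payoff 2 + 13 + 5 + 19 = 39.
Best is Y, R, W, and T with total payoff 40.

40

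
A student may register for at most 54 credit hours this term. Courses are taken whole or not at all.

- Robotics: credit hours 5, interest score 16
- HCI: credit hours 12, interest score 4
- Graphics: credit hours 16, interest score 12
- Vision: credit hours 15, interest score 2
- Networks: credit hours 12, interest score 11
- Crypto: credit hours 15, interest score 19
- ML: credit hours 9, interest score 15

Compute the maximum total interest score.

65

Allowing fractional choices, the relaxed optimum would be about 70.8, but courses are indivisible.
Robotics + Graphics + Crypto + ML: credit hours 5 + 16 + 15 + 9 = 45 ≤ 54, interest score 16 + 12 + 19 + 15 = 62.
Robotics + HCI + Networks + Crypto + ML: credit hours 5 + 12 + 12 + 15 + 9 = 53 ≤ 54, interest score 16 + 4 + 11 + 19 + 15 = 65.
Best is Robotics, HCI, Networks, Crypto, and ML with total interest score 65.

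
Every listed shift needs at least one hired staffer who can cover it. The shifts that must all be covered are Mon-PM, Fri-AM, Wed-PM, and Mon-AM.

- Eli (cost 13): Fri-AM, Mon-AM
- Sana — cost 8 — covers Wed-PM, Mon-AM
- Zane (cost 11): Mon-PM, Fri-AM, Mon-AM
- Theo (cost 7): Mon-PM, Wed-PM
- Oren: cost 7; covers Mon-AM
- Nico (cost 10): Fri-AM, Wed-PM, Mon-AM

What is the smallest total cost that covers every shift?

17

Choose Theo and Nico: together they cover Mon-PM, Fri-AM, Wed-PM, Mon-AM — every shift.
Total cost: 7 + 10 = 17.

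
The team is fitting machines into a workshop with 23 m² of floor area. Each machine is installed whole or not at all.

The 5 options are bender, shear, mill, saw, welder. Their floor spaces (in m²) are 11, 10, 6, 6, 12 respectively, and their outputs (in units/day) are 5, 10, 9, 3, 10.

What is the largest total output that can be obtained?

Allowing fractional choices, the relaxed optimum would be about 24.8, but machines are indivisible.
shear + mill: floor space 10 + 6 = 16 ≤ 23, output 10 + 9 = 19.
shear + welder: floor space 10 + 12 = 22 ≤ 23, output 10 + 10 = 20.
shear + mill + saw: floor space 10 + 6 + 6 = 22 ≤ 23, output 10 + 9 + 3 = 22.
Best is shear, mill, and saw with total output 22.

22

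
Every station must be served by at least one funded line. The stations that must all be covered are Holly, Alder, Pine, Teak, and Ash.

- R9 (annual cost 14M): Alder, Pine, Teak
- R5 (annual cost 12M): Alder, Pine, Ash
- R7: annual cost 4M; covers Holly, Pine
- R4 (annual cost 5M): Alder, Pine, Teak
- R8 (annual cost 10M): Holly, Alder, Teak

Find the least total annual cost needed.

21

This is an integer covering problem.
Choose R5, R7, and R4: together they cover Holly, Alder, Pine, Teak, Ash — every station.
Total annual cost: 12 + 4 + 5 = 21.
No cover costs less than 21.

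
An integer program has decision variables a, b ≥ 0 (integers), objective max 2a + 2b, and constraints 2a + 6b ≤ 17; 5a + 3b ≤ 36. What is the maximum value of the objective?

Relaxing integrality, the LP optimum is 14.83 at (a,b) = (6.88, 0.542), which is not an integer point.
(a,b)=(7,0): 2·7+6·0=14≤17, 5·7+3·0=35≤36, objective 14.
(a,b)=(5,1): 2·5+6·1=16≤17, 5·5+3·1=28≤36, objective 12.
(a,b)=(6,0): 2·6+6·0=12≤17, 5·6+3·0=30≤36, objective 12.
(a,b)=(5,0): 2·5+6·0=10≤17, 5·5+3·0=25≤36, objective 10.
Maximum is 14 at (a,b)=(7,0).

14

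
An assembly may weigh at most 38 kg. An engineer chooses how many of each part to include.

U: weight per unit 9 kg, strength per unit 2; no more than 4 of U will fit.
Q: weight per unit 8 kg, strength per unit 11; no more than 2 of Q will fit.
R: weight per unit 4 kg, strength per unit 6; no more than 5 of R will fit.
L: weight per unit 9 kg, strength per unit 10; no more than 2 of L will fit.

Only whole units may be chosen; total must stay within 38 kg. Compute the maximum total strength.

52

R has the best ratio (6/4); taking only R gives at most 5×6 = 30 (stopped by the supply cap of 5).
Mixing does better — 2×Q and 5×R: weight 36 ≤ 38, strength 2·11 + 5·6 = 52.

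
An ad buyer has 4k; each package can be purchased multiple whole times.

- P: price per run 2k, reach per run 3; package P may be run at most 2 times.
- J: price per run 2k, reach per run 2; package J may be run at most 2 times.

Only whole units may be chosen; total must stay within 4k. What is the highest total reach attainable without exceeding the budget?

6

This is a bounded integer knapsack.
P has the best ratio (3/2); taking only P gives at most 2×3 = 6 (stopped by the price limit).
Optimal: 2×P: price 4 ≤ 4, reach 2·3 = 6.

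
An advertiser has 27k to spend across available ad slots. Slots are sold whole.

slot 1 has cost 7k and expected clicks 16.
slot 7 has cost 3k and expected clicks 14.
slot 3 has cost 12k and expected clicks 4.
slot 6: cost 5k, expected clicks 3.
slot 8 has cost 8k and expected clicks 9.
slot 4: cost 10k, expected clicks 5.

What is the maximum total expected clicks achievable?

42

This is a 0-1 knapsack instance.
Allowing fractional choices, the relaxed optimum would be about 44.0, but ad slots are indivisible.
slot 1 + slot 7 + slot 8: cost 7 + 3 + 8 = 18 ≤ 27, expected clicks 16 + 14 + 9 = 39.
slot 1 + slot 7 + slot 6 + slot 4: cost 7 + 3 + 5 + 10 = 25 ≤ 27, expected clicks 16 + 14 + 3 + 5 = 38.
slot 1 + slot 7 + slot 6 + slot 8: cost 7 + 3 + 5 + 8 = 23 ≤ 27, expected clicks 16 + 14 + 3 + 9 = 42.
Best is slot 1, slot 7, slot 6, and slot 8 with total expected clicks 42.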